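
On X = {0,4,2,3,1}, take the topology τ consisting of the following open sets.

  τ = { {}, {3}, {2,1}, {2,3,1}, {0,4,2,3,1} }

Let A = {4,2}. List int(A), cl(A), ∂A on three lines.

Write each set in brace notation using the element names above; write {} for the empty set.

interior: largest open inside A is {} (from {})
cl via duality: int({0,3,1}) = {3}, so X∖{3} = {0,4,2,1}
cl∖int = {0,4,2,1}

int(A) = {}
cl(A)  = {0,4,2,1}
∂A     = {0,4,2,1}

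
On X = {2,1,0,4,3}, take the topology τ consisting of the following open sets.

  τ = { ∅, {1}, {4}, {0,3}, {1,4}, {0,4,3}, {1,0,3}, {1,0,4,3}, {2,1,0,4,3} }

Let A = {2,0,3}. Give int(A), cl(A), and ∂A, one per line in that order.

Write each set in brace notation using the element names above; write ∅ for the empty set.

opens ⊆ A: ∅, {0,3}; union → int = {0,3}
complement {1,4}; its interior {1,4}; cl(A) = X∖{1,4} = {2,0,3}
boundary = {2,0,3} ∖ {0,3} = {2}

int(A) = {0,3}
cl(A)  = {2,0,3}
∂A     = {2}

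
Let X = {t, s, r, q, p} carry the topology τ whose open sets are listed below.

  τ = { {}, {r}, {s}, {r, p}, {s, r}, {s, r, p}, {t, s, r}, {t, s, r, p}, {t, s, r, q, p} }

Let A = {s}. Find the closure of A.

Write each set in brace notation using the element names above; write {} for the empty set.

{t, s, q}

cl via duality: int({t, r, q, p}) = {r, p}, so X∖{r, p} = {t, s, q}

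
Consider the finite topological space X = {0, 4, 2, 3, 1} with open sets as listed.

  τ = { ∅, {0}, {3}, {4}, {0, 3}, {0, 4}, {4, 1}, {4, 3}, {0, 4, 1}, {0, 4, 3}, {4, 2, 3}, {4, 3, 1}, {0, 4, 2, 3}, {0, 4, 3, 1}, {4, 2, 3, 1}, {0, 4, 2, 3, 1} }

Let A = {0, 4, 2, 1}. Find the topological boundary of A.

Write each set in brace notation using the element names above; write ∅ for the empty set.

{2}

opens ⊆ A: ∅, {0}, {4}, {0, 4}, {4, 1}, {0, 4, 1}; union → int = {0, 4, 1}
complement {3}; its interior {3}; cl(A) = X∖{3} = {0, 4, 2, 1}
boundary = {0, 4, 2, 1} ∖ {0, 4, 1} = {2}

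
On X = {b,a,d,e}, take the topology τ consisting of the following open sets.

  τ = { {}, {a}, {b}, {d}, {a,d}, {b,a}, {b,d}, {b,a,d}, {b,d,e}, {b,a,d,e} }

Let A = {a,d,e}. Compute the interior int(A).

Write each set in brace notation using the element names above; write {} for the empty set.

{a,d}

opens ⊆ A: {}, {d}, {a}, {a,d}; union → int = {a,d}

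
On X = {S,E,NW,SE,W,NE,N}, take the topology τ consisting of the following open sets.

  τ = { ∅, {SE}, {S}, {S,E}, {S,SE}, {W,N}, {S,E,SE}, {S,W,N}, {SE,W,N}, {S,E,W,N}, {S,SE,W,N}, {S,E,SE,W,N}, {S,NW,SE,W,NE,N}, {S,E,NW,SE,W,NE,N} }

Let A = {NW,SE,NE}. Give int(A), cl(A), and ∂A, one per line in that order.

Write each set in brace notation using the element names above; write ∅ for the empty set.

opens ⊆ A: ∅, {SE}; union → int = {SE}
complement {S,E,W,N}; its interior {S,E,W,N}; cl(A) = X∖{S,E,W,N} = {NW,SE,NE}
boundary = {NW,SE,NE} ∖ {SE} = {NW,NE}

int(A) = {SE}
cl(A)  = {NW,SE,NE}
∂A     = {NW,NE}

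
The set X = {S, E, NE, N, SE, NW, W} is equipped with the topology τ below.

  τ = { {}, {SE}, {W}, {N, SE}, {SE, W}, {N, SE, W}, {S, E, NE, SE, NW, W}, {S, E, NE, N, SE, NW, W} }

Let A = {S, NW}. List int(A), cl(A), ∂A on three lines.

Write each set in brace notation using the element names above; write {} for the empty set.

int(A) = {}
cl(A)  = {S, E, NE, NW}
∂A     = {S, E, NE, NW}

open subsets of A: {}; so int(A) = {}
closure: X∖int(X∖A) = X∖{N, SE, W} = {S, E, NE, NW}
∂A = {S, E, NE, NW} minus {} = {S, E, NE, NW}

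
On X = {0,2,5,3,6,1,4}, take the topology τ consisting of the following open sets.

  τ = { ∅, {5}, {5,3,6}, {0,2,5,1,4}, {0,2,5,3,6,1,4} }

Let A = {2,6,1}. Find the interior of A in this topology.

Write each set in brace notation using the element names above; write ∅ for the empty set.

open subsets of A: ∅; so int(A) = ∅

∅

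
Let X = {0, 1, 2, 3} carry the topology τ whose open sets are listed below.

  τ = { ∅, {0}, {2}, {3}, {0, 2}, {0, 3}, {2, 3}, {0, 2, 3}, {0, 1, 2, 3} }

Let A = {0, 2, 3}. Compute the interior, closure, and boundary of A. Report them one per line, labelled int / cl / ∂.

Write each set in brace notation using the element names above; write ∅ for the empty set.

int(A) = {0, 2, 3}
cl(A)  = {0, 1, 2, 3}
∂A     = {1}

open subsets of A: ∅, {0}, {2}, {3}, {0, 3}, {0, 2}, {2, 3}, {0, 2, 3}; so int(A) = {0, 2, 3}
closure: X∖int(X∖A) = X∖∅ = {0, 1, 2, 3}
∂A = {0, 1, 2, 3} minus {0, 2, 3} = {1}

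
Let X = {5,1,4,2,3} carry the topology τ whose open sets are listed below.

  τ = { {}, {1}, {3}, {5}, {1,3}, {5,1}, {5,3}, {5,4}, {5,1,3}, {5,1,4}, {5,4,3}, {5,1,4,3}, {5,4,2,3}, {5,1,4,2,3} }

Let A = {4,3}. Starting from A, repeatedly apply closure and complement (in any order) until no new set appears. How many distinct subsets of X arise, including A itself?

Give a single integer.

cl via duality: int({5,1,2}) = {5,1}, so X∖{5,1} = {4,2,3}
Write k for closure, c for complement:
  1. A     = {4,3}
  2. kA    = {4,2,3}
  3. cA    = {5,1,2}
  4. ckA   = {5,1}
  5. kcA   = {5,1,4,2}
  6. ckcA  = {3}
  7. kckcA = {2,3}
  8. ckckcA = {5,1,4}
applying k or c yields no new set

8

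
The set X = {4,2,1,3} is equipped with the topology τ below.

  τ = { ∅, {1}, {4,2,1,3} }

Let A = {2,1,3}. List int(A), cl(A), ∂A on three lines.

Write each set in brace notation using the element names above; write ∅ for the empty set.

interior: largest open inside A is {1} (from ∅, {1})
cl via duality: int({4}) = ∅, so X∖∅ = {4,2,1,3}
cl∖int = {4,2,3}

int(A) = {1}
cl(A)  = {4,2,1,3}
∂A     = {4,2,3}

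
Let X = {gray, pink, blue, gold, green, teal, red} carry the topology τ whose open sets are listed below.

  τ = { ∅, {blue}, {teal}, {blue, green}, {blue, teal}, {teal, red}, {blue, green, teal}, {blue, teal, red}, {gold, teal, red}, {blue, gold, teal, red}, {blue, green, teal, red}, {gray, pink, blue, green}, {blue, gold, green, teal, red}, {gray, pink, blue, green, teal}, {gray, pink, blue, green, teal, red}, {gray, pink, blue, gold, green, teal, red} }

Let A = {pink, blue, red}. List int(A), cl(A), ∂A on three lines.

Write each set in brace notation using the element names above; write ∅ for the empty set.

opens ⊆ A: ∅, {blue}; union → int = {blue}
complement {gray, gold, green, teal}; its interior {teal}; cl(A) = X∖{teal} = {gray, pink, blue, gold, green, red}
boundary = {gray, pink, blue, gold, green, red} ∖ {blue} = {gray, pink, gold, green, red}

int(A) = {blue}
cl(A)  = {gray, pink, blue, gold, green, red}
∂A     = {gray, pink, gold, green, red}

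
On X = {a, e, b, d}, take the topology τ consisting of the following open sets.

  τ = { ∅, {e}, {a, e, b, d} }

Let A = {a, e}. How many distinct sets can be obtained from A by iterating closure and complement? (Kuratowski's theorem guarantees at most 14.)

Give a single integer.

6

X∖A={b, d}, int(X∖A)=∅, hence cl(A)={a, e, b, d}
Orbit (k=closure, c=complement):
  1. A     = {a, e}
  2. kA    = {a, e, b, d}
  3. cA    = {b, d}
  4. ckA   = ∅
  5. kcA   = {a, b, d}
  6. ckcA  = {e}
(closed under both — stop)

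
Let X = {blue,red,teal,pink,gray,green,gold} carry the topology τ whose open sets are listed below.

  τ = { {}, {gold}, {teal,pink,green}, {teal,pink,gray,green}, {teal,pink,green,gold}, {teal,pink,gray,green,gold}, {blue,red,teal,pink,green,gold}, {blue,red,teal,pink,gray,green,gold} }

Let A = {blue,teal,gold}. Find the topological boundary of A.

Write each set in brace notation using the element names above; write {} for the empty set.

{blue,red,teal,pink,gray,green}

U open, U⊆A: {}, {gold}. int(A) = ⋃ = {gold}
X∖A={red,pink,gray,green}, int(X∖A)={}, hence cl(A)={blue,red,teal,pink,gray,green,gold}
∂A: remove int from cl → {blue,red,teal,pink,gray,green}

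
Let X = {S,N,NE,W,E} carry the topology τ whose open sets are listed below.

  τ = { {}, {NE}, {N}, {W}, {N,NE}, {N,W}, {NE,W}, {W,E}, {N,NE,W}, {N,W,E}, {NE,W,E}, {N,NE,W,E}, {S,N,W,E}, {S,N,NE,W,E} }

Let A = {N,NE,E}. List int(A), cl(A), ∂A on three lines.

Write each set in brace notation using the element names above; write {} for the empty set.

int(A) = {N,NE}
cl(A)  = {S,N,NE,E}
∂A     = {S,E}

U open, U⊆A: {}, {N}, {NE}, {N,NE}. int(A) = ⋃ = {N,NE}
X∖A={S,W}, int(X∖A)={W}, hence cl(A)={S,N,NE,E}
∂A: remove int from cl → {S,E}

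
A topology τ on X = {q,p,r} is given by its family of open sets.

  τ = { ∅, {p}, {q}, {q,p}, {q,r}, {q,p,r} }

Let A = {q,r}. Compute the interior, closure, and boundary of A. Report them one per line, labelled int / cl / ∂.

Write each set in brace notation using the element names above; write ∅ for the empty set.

open subsets of A: ∅, {q}, {q,r}; so int(A) = {q,r}
closure: X∖int(X∖A) = X∖{p} = {q,r}
∂A = {q,r} minus {q,r} = ∅

int(A) = {q,r}
cl(A)  = {q,r}
∂A     = ∅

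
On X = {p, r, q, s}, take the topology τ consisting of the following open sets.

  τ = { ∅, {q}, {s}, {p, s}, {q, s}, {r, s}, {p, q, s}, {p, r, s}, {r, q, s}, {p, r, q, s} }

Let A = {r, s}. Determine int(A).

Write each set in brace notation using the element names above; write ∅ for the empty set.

{r, s}

open subsets of A: ∅, {s}, {r, s}; so int(A) = {r, s}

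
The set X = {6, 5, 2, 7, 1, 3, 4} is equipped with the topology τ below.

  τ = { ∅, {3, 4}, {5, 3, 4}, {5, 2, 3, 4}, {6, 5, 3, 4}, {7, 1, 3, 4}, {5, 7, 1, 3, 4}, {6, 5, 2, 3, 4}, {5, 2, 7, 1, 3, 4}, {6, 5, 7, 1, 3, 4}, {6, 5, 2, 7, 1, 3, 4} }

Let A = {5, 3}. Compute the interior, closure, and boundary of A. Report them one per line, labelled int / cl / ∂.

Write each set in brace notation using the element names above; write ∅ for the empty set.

int(A) = ∅
cl(A)  = {6, 5, 2, 7, 1, 3, 4}
∂A     = {6, 5, 2, 7, 1, 3, 4}

opens ⊆ A: ∅; union → int = ∅
complement {6, 2, 7, 1, 4}; its interior ∅; cl(A) = X∖∅ = {6, 5, 2, 7, 1, 3, 4}
boundary = {6, 5, 2, 7, 1, 3, 4} ∖ ∅ = {6, 5, 2, 7, 1, 3, 4}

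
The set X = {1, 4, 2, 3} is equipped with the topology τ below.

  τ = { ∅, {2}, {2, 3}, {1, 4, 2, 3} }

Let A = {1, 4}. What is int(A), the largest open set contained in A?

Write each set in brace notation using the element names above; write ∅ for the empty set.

U open, U⊆A: ∅. int(A) = ⋃ = ∅

∅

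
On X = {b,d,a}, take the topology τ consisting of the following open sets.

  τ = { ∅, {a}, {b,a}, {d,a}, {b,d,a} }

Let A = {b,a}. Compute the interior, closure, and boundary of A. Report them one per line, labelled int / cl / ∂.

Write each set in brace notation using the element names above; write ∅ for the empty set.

int(A) = {b,a}
cl(A)  = {b,d,a}
∂A     = {d}

U open, U⊆A: ∅, {a}, {b,a}. int(A) = ⋃ = {b,a}
X∖A={d}, int(X∖A)=∅, hence cl(A)={b,d,a}
∂A: remove int from cl → {d}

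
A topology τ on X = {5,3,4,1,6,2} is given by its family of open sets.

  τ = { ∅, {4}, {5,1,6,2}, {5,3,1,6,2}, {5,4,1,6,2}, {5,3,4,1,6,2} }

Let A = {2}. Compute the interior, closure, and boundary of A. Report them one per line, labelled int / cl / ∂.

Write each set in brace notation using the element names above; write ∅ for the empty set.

int(A) = ∅
cl(A)  = {5,3,1,6,2}
∂A     = {5,3,1,6,2}

opens ⊆ A: ∅; union → int = ∅
complement {5,3,4,1,6}; its interior {4}; cl(A) = X∖{4} = {5,3,1,6,2}
boundary = {5,3,1,6,2} ∖ ∅ = {5,3,1,6,2}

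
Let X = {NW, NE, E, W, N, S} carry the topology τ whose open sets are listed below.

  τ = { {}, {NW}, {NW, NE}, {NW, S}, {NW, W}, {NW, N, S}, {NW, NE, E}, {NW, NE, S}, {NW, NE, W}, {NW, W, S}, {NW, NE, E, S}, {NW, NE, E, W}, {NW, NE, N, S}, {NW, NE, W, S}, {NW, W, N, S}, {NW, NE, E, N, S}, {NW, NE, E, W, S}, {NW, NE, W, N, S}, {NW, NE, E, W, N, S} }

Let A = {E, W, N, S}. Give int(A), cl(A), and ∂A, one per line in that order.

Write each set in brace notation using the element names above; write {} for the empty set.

int(A) = {}
cl(A)  = {E, W, N, S}
∂A     = {E, W, N, S}

U open, U⊆A: {}. int(A) = ⋃ = {}
X∖A={NW, NE}, int(X∖A)={NW, NE}, hence cl(A)={E, W, N, S}
∂A: remove int from cl → {E, W, N, S}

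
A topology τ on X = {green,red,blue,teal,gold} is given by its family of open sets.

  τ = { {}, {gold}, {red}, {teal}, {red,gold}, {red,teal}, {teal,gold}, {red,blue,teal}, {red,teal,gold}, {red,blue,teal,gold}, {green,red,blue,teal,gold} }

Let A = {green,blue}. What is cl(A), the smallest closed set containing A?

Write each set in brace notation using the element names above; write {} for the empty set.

closure: X∖int(X∖A) = X∖{red,teal,gold} = {green,blue}

{green,blue}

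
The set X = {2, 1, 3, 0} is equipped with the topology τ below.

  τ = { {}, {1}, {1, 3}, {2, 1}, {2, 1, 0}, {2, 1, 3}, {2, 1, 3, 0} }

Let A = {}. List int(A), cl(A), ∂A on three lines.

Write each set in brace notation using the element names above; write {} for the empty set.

int(A) = {}
cl(A)  = {}
∂A     = {}

open subsets of A: {}; so int(A) = {}
closure: X∖int(X∖A) = X∖{2, 1, 3, 0} = {}
∂A = {} minus {} = {}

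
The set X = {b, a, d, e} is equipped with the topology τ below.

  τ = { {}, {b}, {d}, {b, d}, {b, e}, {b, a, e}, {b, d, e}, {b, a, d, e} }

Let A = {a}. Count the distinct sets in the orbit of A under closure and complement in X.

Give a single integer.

closure: X∖int(X∖A) = X∖{b, d, e} = {a}
Let k=closure and c=complement:
  1. A     = {a}
  2. cA    = {b, d, e}
  3. kcA   = {b, a, d, e}
  4. ckcA  = {}
— saturated at 4

4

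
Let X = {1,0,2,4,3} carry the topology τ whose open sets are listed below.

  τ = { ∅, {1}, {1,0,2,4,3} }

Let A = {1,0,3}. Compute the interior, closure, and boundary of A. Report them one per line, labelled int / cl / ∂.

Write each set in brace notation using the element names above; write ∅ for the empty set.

interior: largest open inside A is {1} (from ∅, {1})
cl via duality: int({2,4}) = ∅, so X∖∅ = {1,0,2,4,3}
cl∖int = {0,2,4,3}

int(A) = {1}
cl(A)  = {1,0,2,4,3}
∂A     = {0,2,4,3}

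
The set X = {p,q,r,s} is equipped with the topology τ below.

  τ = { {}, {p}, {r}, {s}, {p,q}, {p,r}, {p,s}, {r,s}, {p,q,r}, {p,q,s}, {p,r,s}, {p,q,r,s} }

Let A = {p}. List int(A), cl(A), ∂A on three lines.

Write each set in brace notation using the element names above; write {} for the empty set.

open subsets of A: {}, {p}; so int(A) = {p}
closure: X∖int(X∖A) = X∖{r,s} = {p,q}
∂A = {p,q} minus {p} = {q}

int(A) = {p}
cl(A)  = {p,q}
∂A     = {q}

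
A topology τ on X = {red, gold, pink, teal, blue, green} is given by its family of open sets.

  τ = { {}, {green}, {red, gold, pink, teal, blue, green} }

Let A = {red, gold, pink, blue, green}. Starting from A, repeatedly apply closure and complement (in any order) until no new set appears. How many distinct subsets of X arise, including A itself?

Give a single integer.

cl via duality: int({teal}) = {}, so X∖{} = {red, gold, pink, teal, blue, green}
Write k for closure, c for complement:
  1. A     = {red, gold, pink, blue, green}
  2. kA    = {red, gold, pink, teal, blue, green}
  3. cA    = {teal}
  4. ckA   = {}
  5. kcA   = {red, gold, pink, teal, blue}
  6. ckcA  = {green}
applying k or c yields no new set

6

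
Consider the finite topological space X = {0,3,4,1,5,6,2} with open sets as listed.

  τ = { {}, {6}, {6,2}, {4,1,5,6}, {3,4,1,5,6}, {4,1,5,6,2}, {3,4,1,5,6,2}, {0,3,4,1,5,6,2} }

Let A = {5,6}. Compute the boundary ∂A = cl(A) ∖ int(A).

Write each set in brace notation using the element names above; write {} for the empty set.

{0,3,4,1,5,2}

open subsets of A: {}, {6}; so int(A) = {6}
closure: X∖int(X∖A) = X∖{} = {0,3,4,1,5,6,2}
∂A = {0,3,4,1,5,6,2} minus {6} = {0,3,4,1,5,2}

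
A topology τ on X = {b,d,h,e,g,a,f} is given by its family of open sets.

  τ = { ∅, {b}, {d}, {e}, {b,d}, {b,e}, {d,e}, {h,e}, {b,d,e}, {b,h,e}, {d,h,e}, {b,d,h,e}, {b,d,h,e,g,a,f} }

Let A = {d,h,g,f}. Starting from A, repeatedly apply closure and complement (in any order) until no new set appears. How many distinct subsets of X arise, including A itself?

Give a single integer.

8

cl via duality: int({b,e,a}) = {b,e}, so X∖{b,e} = {d,h,g,a,f}
Write k for closure, c for complement:
  1. A     = {d,h,g,f}
  2. kA    = {d,h,g,a,f}
  3. cA    = {b,e,a}
  4. ckA   = {b,e}
  5. kcA   = {b,h,e,g,a,f}
  6. ckcA  = {d}
  7. kckcA = {d,g,a,f}
  8. ckckcA = {b,h,e}
applying k or c yields no new set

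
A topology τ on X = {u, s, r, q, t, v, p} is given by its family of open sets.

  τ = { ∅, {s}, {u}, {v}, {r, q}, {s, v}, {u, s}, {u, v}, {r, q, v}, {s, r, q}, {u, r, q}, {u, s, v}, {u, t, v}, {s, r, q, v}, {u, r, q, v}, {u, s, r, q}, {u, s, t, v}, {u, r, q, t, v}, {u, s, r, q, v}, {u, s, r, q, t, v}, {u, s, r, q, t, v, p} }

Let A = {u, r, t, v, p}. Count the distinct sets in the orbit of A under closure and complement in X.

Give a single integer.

cl via duality: int({s, q}) = {s}, so X∖{s} = {u, r, q, t, v, p}
Write k for closure, c for complement:
  1. A     = {u, r, t, v, p}
  2. kA    = {u, r, q, t, v, p}
  3. cA    = {s, q}
  4. ckA   = {s}
  5. kcA   = {s, r, q, p}
  6. kckA  = {s, p}
  7. ckcA  = {u, t, v}
  8. ckckA = {u, r, q, t, v}
  9. kckcA = {u, t, v, p}
  10. ckckcA = {s, r, q}
applying k or c yields no new set

10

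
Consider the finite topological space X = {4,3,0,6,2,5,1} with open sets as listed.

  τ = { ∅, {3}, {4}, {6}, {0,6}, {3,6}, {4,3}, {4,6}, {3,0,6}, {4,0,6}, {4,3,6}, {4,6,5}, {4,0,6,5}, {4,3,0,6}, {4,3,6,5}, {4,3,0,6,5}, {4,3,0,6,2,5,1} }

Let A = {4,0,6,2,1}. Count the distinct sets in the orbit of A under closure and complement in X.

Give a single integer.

complement {3,5}; its interior {3}; cl(A) = X∖{3} = {4,0,6,2,5,1}
With k = closure, c = complement:
  1. A     = {4,0,6,2,1}
  2. kA    = {4,0,6,2,5,1}
  3. cA    = {3,5}
  4. ckA   = {3}
  5. kcA   = {3,2,5,1}
  6. kckA  = {3,2,1}
  7. ckcA  = {4,0,6}
  8. ckckA = {4,0,6,5}
k, c of each give nothing new

8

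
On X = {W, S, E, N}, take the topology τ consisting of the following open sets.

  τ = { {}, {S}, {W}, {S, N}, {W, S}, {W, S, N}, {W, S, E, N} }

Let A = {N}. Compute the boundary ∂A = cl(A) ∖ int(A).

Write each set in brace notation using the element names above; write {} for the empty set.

U open, U⊆A: {}. int(A) = ⋃ = {}
X∖A={W, S, E}, int(X∖A)={W, S}, hence cl(A)={E, N}
∂A: remove int from cl → {E, N}

{E, N}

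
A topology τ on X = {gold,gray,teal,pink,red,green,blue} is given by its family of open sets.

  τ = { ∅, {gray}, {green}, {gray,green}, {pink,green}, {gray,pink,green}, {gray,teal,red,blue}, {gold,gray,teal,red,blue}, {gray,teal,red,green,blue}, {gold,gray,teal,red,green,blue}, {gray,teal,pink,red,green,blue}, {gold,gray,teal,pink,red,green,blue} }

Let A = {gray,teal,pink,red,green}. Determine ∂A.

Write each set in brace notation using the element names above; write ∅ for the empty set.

open subsets of A: ∅, {gray}, {green}, {gray,green}, {pink,green}, {gray,pink,green}; so int(A) = {gray,pink,green}
closure: X∖int(X∖A) = X∖∅ = {gold,gray,teal,pink,red,green,blue}
∂A = {gold,gray,teal,pink,red,green,blue} minus {gray,pink,green} = {gold,teal,red,blue}

{gold,teal,red,blue}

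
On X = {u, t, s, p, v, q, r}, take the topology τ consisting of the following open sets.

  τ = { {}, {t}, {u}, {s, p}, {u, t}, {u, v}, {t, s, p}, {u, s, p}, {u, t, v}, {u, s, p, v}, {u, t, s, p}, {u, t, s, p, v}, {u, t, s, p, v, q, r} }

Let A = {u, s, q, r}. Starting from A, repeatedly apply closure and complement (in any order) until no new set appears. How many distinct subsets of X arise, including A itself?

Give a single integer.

X∖A={t, p, v}, int(X∖A)={t}, hence cl(A)={u, s, p, v, q, r}
Orbit (k=closure, c=complement):
  1. A     = {u, s, q, r}
  2. kA    = {u, s, p, v, q, r}
  3. cA    = {t, p, v}
  4. ckA   = {t}
  5. kcA   = {t, s, p, v, q, r}
  6. kckA  = {t, q, r}
  7. ckcA  = {u}
  8. ckckA = {u, s, p, v}
  9. kckcA = {u, v, q, r}
  10. ckckcA = {t, s, p}
  11. kckckcA = {t, s, p, q, r}
  12. ckckckcA = {u, v}
(closed under both — stop)

12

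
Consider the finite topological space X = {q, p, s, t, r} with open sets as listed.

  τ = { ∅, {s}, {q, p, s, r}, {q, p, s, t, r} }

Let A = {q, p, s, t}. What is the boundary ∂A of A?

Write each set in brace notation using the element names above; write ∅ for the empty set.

interior: largest open inside A is {s} (from ∅, {s})
cl via duality: int({r}) = ∅, so X∖∅ = {q, p, s, t, r}
cl∖int = {q, p, t, r}

{q, p, t, r}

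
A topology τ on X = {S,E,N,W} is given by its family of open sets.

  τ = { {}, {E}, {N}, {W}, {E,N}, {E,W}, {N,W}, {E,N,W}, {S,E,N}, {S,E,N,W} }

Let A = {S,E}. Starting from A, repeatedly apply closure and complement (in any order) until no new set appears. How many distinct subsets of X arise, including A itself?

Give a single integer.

4

cl via duality: int({N,W}) = {N,W}, so X∖{N,W} = {S,E}
Write k for closure, c for complement:
  1. A     = {S,E}
  2. cA    = {N,W}
  3. kcA   = {S,N,W}
  4. ckcA  = {E}
applying k or c yields no new set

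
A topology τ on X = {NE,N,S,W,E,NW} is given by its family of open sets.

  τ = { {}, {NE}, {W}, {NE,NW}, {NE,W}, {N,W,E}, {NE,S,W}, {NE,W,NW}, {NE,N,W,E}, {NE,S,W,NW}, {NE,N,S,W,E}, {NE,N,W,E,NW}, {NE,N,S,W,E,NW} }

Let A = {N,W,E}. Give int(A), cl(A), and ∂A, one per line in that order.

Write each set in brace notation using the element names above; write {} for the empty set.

U open, U⊆A: {}, {W}, {N,W,E}. int(A) = ⋃ = {N,W,E}
X∖A={NE,S,NW}, int(X∖A)={NE,NW}, hence cl(A)={N,S,W,E}
∂A: remove int from cl → {S}

int(A) = {N,W,E}
cl(A)  = {N,S,W,E}
∂A     = {S}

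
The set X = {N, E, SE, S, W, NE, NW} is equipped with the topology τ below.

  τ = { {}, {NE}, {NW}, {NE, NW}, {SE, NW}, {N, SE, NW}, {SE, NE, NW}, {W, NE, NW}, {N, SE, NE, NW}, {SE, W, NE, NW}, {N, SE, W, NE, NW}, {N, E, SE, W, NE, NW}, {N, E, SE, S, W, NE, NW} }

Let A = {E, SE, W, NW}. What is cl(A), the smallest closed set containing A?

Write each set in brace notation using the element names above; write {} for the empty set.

cl via duality: int({N, S, NE}) = {NE}, so X∖{NE} = {N, E, SE, S, W, NW}

{N, E, SE, S, W, NW}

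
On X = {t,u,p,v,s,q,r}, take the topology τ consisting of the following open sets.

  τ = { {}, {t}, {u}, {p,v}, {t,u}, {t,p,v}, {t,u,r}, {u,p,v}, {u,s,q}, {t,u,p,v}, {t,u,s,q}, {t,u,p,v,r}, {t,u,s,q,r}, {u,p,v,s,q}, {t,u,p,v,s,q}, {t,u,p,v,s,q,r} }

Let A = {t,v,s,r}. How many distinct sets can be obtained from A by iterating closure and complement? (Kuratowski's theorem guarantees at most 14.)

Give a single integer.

12

cl via duality: int({u,p,q}) = {u}, so X∖{u} = {t,p,v,s,q,r}
Write k for closure, c for complement:
  1. A     = {t,v,s,r}
  2. kA    = {t,p,v,s,q,r}
  3. cA    = {u,p,q}
  4. ckA   = {u}
  5. kcA   = {u,p,v,s,q,r}
  6. kckA  = {u,s,q,r}
  7. ckcA  = {t}
  8. ckckA = {t,p,v}
  9. kckcA = {t,r}
  10. kckckA = {t,p,v,r}
  11. ckckcA = {u,p,v,s,q}
  12. ckckckA = {u,s,q}
applying k or c yields no new set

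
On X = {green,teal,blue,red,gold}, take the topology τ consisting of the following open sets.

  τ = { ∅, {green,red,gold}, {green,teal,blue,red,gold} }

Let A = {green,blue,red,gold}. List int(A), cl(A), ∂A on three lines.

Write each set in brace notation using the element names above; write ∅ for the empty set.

U open, U⊆A: ∅, {green,red,gold}. int(A) = ⋃ = {green,red,gold}
X∖A={teal}, int(X∖A)=∅, hence cl(A)={green,teal,blue,red,gold}
∂A: remove int from cl → {teal,blue}

int(A) = {green,red,gold}
cl(A)  = {green,teal,blue,red,gold}
∂A     = {teal,blue}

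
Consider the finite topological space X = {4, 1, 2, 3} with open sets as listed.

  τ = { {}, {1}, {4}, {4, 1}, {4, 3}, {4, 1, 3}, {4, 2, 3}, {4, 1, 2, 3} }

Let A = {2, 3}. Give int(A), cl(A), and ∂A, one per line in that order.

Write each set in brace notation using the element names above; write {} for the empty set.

open subsets of A: {}; so int(A) = {}
closure: X∖int(X∖A) = X∖{4, 1} = {2, 3}
∂A = {2, 3} minus {} = {2, 3}

int(A) = {}
cl(A)  = {2, 3}
∂A     = {2, 3}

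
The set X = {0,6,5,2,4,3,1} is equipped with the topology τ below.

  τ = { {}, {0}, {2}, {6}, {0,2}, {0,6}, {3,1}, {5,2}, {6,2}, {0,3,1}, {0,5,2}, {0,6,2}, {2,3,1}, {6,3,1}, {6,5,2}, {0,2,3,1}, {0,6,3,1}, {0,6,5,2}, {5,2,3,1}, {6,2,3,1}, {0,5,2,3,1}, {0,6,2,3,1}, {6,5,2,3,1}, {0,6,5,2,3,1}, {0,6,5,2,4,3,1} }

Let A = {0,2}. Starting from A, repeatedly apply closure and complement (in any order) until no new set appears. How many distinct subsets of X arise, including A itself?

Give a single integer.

6

closure: X∖int(X∖A) = X∖{6,3,1} = {0,5,2,4}
Let k=closure and c=complement:
  1. A     = {0,2}
  2. kA    = {0,5,2,4}
  3. cA    = {6,5,4,3,1}
  4. ckA   = {6,3,1}
  5. kckA  = {6,4,3,1}
  6. ckckA = {0,5,2}
— saturated at 6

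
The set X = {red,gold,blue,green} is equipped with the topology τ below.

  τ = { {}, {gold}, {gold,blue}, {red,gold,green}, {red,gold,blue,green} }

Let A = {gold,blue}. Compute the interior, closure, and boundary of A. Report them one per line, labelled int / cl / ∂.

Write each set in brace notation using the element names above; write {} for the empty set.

opens ⊆ A: {}, {gold}, {gold,blue}; union → int = {gold,blue}
complement {red,green}; its interior {}; cl(A) = X∖{} = {red,gold,blue,green}
boundary = {red,gold,blue,green} ∖ {gold,blue} = {red,green}

int(A) = {gold,blue}
cl(A)  = {red,gold,blue,green}
∂A     = {red,green}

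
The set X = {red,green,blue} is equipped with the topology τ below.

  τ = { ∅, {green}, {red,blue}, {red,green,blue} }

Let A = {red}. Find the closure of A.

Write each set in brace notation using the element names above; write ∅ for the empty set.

cl via duality: int({green,blue}) = {green}, so X∖{green} = {red,blue}

{red,blue}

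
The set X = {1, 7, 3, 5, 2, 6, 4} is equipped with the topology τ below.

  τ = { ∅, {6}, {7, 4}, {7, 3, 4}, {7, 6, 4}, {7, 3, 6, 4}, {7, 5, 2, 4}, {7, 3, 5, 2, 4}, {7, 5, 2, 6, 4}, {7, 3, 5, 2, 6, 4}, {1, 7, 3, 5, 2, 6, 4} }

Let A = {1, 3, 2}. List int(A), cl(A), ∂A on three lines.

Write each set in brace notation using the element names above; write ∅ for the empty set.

U open, U⊆A: ∅. int(A) = ⋃ = ∅
X∖A={7, 5, 6, 4}, int(X∖A)={7, 6, 4}, hence cl(A)={1, 3, 5, 2}
∂A: remove int from cl → {1, 3, 5, 2}

int(A) = ∅
cl(A)  = {1, 3, 5, 2}
∂A     = {1, 3, 5, 2}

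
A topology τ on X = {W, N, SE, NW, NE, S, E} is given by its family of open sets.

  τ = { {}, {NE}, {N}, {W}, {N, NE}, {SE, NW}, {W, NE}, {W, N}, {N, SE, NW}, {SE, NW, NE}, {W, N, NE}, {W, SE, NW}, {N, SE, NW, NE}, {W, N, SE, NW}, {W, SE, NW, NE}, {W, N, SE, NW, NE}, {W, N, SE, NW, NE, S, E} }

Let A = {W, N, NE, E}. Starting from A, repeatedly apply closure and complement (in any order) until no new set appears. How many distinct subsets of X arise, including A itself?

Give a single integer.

complement {SE, NW, S}; its interior {SE, NW}; cl(A) = X∖{SE, NW} = {W, N, NE, S, E}
With k = closure, c = complement:
  1. A     = {W, N, NE, E}
  2. kA    = {W, N, NE, S, E}
  3. cA    = {SE, NW, S}
  4. ckA   = {SE, NW}
  5. kcA   = {SE, NW, S, E}
  6. ckcA  = {W, N, NE}
k, c of each give nothing new

6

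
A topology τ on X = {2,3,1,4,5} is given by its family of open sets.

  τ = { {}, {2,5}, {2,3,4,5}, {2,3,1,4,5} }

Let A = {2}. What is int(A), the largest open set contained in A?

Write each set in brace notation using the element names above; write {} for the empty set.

{}

interior: largest open inside A is {} (from {})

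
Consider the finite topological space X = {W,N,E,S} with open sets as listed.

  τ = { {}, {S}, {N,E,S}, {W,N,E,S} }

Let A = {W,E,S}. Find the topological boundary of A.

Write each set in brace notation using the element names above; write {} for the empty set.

{W,N,E}

U open, U⊆A: {}, {S}. int(A) = ⋃ = {S}
X∖A={N}, int(X∖A)={}, hence cl(A)={W,N,E,S}
∂A: remove int from cl → {W,N,E}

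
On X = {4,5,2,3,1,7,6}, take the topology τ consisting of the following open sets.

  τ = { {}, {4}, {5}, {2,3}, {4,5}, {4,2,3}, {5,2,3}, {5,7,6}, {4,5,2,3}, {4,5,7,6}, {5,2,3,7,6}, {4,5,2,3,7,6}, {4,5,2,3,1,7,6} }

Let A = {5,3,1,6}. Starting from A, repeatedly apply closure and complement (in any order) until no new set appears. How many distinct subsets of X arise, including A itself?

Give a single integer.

closure: X∖int(X∖A) = X∖{4} = {5,2,3,1,7,6}
Let k=closure and c=complement:
  1. A     = {5,3,1,6}
  2. kA    = {5,2,3,1,7,6}
  3. cA    = {4,2,7}
  4. ckA   = {4}
  5. kcA   = {4,2,3,1,7,6}
  6. kckA  = {4,1}
  7. ckcA  = {5}
  8. ckckA = {5,2,3,7,6}
  9. kckcA = {5,1,7,6}
  10. ckckcA = {4,2,3}
  11. kckckcA = {4,2,3,1}
  12. ckckckcA = {5,7,6}
— saturated at 12

12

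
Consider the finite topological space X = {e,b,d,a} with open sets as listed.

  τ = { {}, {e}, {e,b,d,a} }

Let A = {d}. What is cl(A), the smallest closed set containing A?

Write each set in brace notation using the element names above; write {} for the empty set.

cl via duality: int({e,b,a}) = {e}, so X∖{e} = {b,d,a}

{b,d,a}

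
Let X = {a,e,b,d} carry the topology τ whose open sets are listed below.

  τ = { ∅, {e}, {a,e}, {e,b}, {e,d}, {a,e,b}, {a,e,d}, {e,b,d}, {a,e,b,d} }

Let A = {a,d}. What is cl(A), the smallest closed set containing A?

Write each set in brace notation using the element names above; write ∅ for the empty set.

cl via duality: int({e,b}) = {e,b}, so X∖{e,b} = {a,d}

{a,d}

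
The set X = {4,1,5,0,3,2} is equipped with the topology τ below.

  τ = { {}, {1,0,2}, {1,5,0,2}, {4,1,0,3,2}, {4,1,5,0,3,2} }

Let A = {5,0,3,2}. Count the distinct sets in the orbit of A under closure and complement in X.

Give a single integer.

4

cl via duality: int({4,1}) = {}, so X∖{} = {4,1,5,0,3,2}
Write k for closure, c for complement:
  1. A     = {5,0,3,2}
  2. kA    = {4,1,5,0,3,2}
  3. cA    = {4,1}
  4. ckA   = {}
applying k or c yields no new set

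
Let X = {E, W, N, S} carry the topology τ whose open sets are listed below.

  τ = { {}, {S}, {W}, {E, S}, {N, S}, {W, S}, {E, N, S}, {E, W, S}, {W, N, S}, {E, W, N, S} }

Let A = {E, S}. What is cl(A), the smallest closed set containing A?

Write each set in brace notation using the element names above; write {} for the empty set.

closure: X∖int(X∖A) = X∖{W} = {E, N, S}

{E, N, S}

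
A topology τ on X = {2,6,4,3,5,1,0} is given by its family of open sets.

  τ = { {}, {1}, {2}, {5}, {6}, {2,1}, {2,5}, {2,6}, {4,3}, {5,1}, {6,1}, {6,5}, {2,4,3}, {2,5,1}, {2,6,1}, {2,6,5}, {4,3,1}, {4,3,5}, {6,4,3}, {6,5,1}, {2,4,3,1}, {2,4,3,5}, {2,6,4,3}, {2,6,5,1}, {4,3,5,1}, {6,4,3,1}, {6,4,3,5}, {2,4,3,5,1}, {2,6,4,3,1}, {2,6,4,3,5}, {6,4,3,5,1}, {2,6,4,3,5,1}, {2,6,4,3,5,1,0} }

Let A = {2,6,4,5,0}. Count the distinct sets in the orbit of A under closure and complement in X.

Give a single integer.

10

closure: X∖int(X∖A) = X∖{1} = {2,6,4,3,5,0}
Let k=closure and c=complement:
  1. A     = {2,6,4,5,0}
  2. kA    = {2,6,4,3,5,0}
  3. cA    = {3,1}
  4. ckA   = {1}
  5. kcA   = {4,3,1,0}
  6. kckA  = {1,0}
  7. ckcA  = {2,6,5}
  8. ckckA = {2,6,4,3,5}
  9. kckcA = {2,6,5,0}
  10. ckckcA = {4,3,1}
— saturated at 10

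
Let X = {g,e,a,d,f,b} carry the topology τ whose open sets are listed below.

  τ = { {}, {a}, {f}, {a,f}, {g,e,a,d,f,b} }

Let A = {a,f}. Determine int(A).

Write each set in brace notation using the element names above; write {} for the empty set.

{a,f}

interior: largest open inside A is {a,f} (from {}, {f}, {a}, {a,f})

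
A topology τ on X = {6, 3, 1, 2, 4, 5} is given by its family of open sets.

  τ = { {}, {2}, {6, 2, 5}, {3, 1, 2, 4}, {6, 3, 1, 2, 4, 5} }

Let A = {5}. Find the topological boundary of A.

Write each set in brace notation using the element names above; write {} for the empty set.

U open, U⊆A: {}. int(A) = ⋃ = {}
X∖A={6, 3, 1, 2, 4}, int(X∖A)={3, 1, 2, 4}, hence cl(A)={6, 5}
∂A: remove int from cl → {6, 5}

{6, 5}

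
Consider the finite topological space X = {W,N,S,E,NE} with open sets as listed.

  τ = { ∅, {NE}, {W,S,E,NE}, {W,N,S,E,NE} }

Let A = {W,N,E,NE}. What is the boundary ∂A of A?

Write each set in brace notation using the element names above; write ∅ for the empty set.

open subsets of A: ∅, {NE}; so int(A) = {NE}
closure: X∖int(X∖A) = X∖∅ = {W,N,S,E,NE}
∂A = {W,N,S,E,NE} minus {NE} = {W,N,S,E}

{W,N,S,E}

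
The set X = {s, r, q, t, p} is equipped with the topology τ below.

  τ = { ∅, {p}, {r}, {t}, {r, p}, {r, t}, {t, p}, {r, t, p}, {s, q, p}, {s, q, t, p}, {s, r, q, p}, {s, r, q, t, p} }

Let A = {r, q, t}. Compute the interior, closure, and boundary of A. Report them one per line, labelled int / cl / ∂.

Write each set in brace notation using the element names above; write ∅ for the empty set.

interior: largest open inside A is {r, t} (from ∅, {t}, {r}, {r, t})
cl via duality: int({s, p}) = {p}, so X∖{p} = {s, r, q, t}
cl∖int = {s, q}

int(A) = {r, t}
cl(A)  = {s, r, q, t}
∂A     = {s, q}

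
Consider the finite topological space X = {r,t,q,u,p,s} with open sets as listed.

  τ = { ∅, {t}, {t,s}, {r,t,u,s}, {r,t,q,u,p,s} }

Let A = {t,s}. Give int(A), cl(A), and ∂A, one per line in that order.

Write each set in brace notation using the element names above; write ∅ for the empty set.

opens ⊆ A: ∅, {t}, {t,s}; union → int = {t,s}
complement {r,q,u,p}; its interior ∅; cl(A) = X∖∅ = {r,t,q,u,p,s}
boundary = {r,t,q,u,p,s} ∖ {t,s} = {r,q,u,p}

int(A) = {t,s}
cl(A)  = {r,t,q,u,p,s}
∂A     = {r,q,u,p}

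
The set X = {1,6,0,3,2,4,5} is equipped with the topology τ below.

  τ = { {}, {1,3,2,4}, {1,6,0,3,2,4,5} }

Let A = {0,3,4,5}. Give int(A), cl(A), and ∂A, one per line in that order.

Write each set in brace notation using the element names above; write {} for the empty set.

int(A) = {}
cl(A)  = {1,6,0,3,2,4,5}
∂A     = {1,6,0,3,2,4,5}

interior: largest open inside A is {} (from {})
cl via duality: int({1,6,2}) = {}, so X∖{} = {1,6,0,3,2,4,5}
cl∖int = {1,6,0,3,2,4,5}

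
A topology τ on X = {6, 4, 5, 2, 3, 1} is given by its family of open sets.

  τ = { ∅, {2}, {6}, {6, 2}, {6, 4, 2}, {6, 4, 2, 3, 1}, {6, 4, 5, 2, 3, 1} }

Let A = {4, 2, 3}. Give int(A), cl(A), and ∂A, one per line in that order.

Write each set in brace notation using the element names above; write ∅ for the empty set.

int(A) = {2}
cl(A)  = {4, 5, 2, 3, 1}
∂A     = {4, 5, 3, 1}

U open, U⊆A: ∅, {2}. int(A) = ⋃ = {2}
X∖A={6, 5, 1}, int(X∖A)={6}, hence cl(A)={4, 5, 2, 3, 1}
∂A: remove int from cl → {4, 5, 3, 1}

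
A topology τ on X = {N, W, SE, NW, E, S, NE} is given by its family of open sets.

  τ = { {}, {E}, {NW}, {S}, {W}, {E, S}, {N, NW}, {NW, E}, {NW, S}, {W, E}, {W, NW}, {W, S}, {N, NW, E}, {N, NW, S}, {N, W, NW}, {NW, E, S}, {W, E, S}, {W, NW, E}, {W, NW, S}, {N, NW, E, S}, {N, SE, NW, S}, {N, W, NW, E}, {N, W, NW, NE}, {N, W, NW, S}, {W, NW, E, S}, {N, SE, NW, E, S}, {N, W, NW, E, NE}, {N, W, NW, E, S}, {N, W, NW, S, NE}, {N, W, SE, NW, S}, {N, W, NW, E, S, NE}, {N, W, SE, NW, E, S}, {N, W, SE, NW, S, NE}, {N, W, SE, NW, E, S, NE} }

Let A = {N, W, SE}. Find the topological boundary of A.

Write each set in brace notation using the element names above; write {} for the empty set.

{N, SE, NE}

U open, U⊆A: {}, {W}. int(A) = ⋃ = {W}
X∖A={NW, E, S, NE}, int(X∖A)={NW, E, S}, hence cl(A)={N, W, SE, NE}
∂A: remove int from cl → {N, SE, NE}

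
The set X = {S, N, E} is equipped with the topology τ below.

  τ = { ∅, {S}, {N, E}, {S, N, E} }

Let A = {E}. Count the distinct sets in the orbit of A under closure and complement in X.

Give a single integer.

X∖A={S, N}, int(X∖A)={S}, hence cl(A)={N, E}
Orbit (k=closure, c=complement):
  1. A     = {E}
  2. kA    = {N, E}
  3. cA    = {S, N}
  4. ckA   = {S}
  5. kcA   = {S, N, E}
  6. ckcA  = ∅
(closed under both — stop)

6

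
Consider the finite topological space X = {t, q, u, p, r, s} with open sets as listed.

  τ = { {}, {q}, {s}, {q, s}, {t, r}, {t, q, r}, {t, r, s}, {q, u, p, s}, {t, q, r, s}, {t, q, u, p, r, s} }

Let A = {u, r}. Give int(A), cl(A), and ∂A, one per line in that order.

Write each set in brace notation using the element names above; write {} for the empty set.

int(A) = {}
cl(A)  = {t, u, p, r}
∂A     = {t, u, p, r}

interior: largest open inside A is {} (from {})
cl via duality: int({t, q, p, s}) = {q, s}, so X∖{q, s} = {t, u, p, r}
cl∖int = {t, u, p, r}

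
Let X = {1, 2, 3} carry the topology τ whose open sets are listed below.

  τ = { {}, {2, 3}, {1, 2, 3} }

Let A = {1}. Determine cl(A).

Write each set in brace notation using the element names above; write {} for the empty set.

closure: X∖int(X∖A) = X∖{2, 3} = {1}

{1}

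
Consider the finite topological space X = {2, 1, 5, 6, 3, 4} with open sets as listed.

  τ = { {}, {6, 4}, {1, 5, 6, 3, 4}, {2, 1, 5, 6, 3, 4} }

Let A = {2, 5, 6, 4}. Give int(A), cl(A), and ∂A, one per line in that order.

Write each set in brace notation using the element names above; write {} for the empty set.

int(A) = {6, 4}
cl(A)  = {2, 1, 5, 6, 3, 4}
∂A     = {2, 1, 5, 3}

opens ⊆ A: {}, {6, 4}; union → int = {6, 4}
complement {1, 3}; its interior {}; cl(A) = X∖{} = {2, 1, 5, 6, 3, 4}
boundary = {2, 1, 5, 6, 3, 4} ∖ {6, 4} = {2, 1, 5, 3}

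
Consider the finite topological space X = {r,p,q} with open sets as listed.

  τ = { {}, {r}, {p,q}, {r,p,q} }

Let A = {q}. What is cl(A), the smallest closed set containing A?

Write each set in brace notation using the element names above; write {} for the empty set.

complement {r,p}; its interior {r}; cl(A) = X∖{r} = {p,q}

{p,q}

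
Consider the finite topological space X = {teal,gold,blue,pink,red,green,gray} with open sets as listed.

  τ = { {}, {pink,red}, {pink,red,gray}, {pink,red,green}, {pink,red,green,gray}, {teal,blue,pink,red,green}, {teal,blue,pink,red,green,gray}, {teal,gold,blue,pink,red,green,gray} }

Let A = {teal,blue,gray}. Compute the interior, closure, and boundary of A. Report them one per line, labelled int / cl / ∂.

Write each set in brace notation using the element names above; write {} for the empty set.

int(A) = {}
cl(A)  = {teal,gold,blue,gray}
∂A     = {teal,gold,blue,gray}

U open, U⊆A: {}. int(A) = ⋃ = {}
X∖A={gold,pink,red,green}, int(X∖A)={pink,red,green}, hence cl(A)={teal,gold,blue,gray}
∂A: remove int from cl → {teal,gold,blue,gray}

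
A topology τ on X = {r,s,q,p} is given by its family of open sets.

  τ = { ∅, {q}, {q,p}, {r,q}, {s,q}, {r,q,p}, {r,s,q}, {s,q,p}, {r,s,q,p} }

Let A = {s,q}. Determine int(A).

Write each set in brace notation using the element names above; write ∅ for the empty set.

open subsets of A: ∅, {q}, {s,q}; so int(A) = {s,q}

{s,q}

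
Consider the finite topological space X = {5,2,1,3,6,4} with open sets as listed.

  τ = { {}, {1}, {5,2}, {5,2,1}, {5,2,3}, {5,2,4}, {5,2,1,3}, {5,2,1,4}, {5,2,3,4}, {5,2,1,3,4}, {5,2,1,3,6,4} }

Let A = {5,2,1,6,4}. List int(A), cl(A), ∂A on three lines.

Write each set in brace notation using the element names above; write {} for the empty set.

int(A) = {5,2,1,4}
cl(A)  = {5,2,1,3,6,4}
∂A     = {3,6}

interior: largest open inside A is {5,2,1,4} (from {}, {1}, {5,2}, {5,2,1}, {5,2,4}, {5,2,1,4})
cl via duality: int({3}) = {}, so X∖{} = {5,2,1,3,6,4}
cl∖int = {3,6}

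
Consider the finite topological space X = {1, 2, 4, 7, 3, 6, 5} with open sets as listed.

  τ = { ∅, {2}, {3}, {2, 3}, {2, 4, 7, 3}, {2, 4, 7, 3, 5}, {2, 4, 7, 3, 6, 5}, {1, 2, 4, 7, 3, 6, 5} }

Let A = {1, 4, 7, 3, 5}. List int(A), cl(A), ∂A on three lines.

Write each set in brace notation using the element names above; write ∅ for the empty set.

int(A) = {3}
cl(A)  = {1, 4, 7, 3, 6, 5}
∂A     = {1, 4, 7, 6, 5}

interior: largest open inside A is {3} (from ∅, {3})
cl via duality: int({2, 6}) = {2}, so X∖{2} = {1, 4, 7, 3, 6, 5}
cl∖int = {1, 4, 7, 6, 5}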